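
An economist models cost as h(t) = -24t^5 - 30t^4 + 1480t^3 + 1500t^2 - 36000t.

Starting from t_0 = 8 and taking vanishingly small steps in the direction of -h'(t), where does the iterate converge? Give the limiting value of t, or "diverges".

h'(t) = -120(t - 5)(t - 3)(t + 4)(t + 5), so h'(8) = -280800.
Gradient descent moves in the -h' direction, i.e. t is increasing.
There is no critical point above t=8, and h' keeps the same sign, so the iterate runs off to +∞.

diverges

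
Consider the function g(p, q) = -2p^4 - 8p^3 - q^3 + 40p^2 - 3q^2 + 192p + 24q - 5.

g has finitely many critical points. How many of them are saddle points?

3

g separates as a function of p plus a function of q, so ∇g=0 decouples.
∂g/∂p = -8(p - 3)(p + 2)(p + 4) = 0 at p ∈ {-4, -2, 3}; ∂g/∂q = -3(q - 2)(q + 4) = 0 at q ∈ {-4, 2}.
The Hessian is diagonal: diag(g_pp, g_qq). Second derivatives: g_pp(-4)=-112, g_pp(-2)=80, g_pp(3)=-280; g_qq(-4)=18, g_qq(2)=-18.
Saddle points occur where the two diagonal entries have opposite signs: (-4, -4), (-2, 2), (3, -4). Count: 3.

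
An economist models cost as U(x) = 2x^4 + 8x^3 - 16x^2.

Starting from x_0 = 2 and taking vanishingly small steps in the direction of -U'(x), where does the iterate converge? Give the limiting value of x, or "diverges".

1

U'(x) = 8x(x - 1)(x + 4), so U'(2) = 96.
Gradient descent moves in the -U' direction, i.e. x is decreasing.
The nearest critical point in that direction is x = 1, where U'' = 40 > 0 (a local minimum). The iterate converges there.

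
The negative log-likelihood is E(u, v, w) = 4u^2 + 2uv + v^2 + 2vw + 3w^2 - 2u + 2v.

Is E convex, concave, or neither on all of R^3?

E is quadratic, so its Hessian is the constant matrix H = [[8, 2, 0], [2, 2, 2], [0, 2, 6]].
Leading principal minors: 8, 12, 40.
All positive ⇒ H ≻ 0 ⇒ convex.

convex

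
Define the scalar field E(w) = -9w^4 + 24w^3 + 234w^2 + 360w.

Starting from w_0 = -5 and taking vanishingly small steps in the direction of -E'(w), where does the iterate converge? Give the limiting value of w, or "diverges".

E'(w) = -36(w - 5)(w + 1)(w + 2), so E'(-5) = 4320.
Gradient descent moves in the -E' direction, i.e. w is decreasing.
There is no critical point below w=-5, and E' keeps the same sign, so the iterate runs off to −∞.

diverges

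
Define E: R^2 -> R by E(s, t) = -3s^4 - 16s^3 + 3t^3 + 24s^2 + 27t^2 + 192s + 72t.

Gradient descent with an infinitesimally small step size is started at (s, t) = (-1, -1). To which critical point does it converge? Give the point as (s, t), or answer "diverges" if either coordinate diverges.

(-2, -2)

E is separable, so gradient descent decouples: s follows -∂E/∂s, t follows -∂E/∂t.
∂E/∂s = -12(s - 2)(s + 2)(s + 4); at s=-1 this is 108, so s decreases.
∂E/∂t = 9(t + 2)(t + 4); at t=-1 this is 27, so t decreases.
s converges to its nearest critical value -2 (a local min of the s-part); t converges to -2. The iterate converges to (-2, -2).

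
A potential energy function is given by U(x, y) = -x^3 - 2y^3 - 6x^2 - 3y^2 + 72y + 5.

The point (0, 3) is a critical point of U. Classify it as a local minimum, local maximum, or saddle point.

local maximum

The mixed partial ∂²U/∂x∂y is 0, so the Hessian at any point is diag(U_xx, U_yy) = diag(-6(x + 2), -6(2y + 1)).
At (0, 3): H = diag(-12, -42).
Both eigenvalues are negative, so H is negative definite: a local maximum.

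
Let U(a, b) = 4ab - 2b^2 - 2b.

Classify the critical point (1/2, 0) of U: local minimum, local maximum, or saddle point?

The Hessian of U is constant: H = [[0, 4], [4, -4]].
det(H) = 0·(-4) − 4² = -16.
Since det(H) < 0, H is indefinite and the critical point is a saddle point.

saddle point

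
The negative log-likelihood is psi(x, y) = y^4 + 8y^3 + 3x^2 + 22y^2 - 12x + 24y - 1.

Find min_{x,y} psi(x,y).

-22

psi(x,y) separates as P(x) + Q(y) − 1, so its minimum is min P + min Q − 1.
P'(x) = 6x - 12 vanishes at x ∈ {2}; Q'(y) = 4(y + 1)(y + 2)(y + 3) vanishes at y ∈ {-3, -2, -1}.
Local minima of P (where P''>0): P(2)=-12. Local minima of Q: Q(-3)=-9, Q(-1)=-9.
So the global minimum of psi is P(2) + Q(-3) − 1 = -12 − 9 − 1 = -22, attained at (2, -3).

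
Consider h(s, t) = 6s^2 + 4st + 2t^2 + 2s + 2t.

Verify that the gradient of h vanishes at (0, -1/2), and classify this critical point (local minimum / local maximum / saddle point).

∇h = (12s + 4t + 2, 4s + 4t + 2); substituting (0, -1/2) gives ∇h = (0, 0), so (0, -1/2) is indeed a critical point.
The Hessian of h is constant: H = [[12, 4], [4, 4]].
det(H) = 12·4 − 4² = 32.
det(H) > 0 and tr(H) = 16 > 0, so H is positive definite and the point is a local minimum.

local minimum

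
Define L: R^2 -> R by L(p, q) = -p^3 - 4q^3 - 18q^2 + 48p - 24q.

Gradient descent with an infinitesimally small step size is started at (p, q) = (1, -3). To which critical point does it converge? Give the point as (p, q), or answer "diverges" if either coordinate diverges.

(-4, -2)

L is separable, so gradient descent decouples: p follows -∂L/∂p, q follows -∂L/∂q.
∂L/∂p = -3(p - 4)(p + 4); at p=1 this is 45, so p decreases.
∂L/∂q = -12(q + 1)(q + 2); at q=-3 this is -24, so q increases.
p converges to its nearest critical value -4 (a local min of the p-part); q converges to -2. The iterate converges to (-4, -2).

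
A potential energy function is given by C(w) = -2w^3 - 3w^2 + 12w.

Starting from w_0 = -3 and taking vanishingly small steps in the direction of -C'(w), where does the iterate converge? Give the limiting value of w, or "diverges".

-2

C'(w) = -6(w - 1)(w + 2), so C'(-3) = -24.
Gradient descent moves in the -C' direction, i.e. w is increasing.
The nearest critical point in that direction is w = -2, where C'' = 18 > 0 (a local minimum). The iterate converges there.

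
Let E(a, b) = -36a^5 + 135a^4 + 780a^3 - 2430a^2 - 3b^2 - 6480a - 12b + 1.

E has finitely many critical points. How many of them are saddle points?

E separates as a function of a plus a function of b, so ∇E=0 decouples.
∂E/∂a = -180(a - 4)(a - 3)(a + 1)(a + 3) = 0 at a ∈ {-3, -1, 3, 4}; ∂E/∂b = -6(b + 2) = 0 at b ∈ {-2}.
The Hessian is diagonal: diag(E_aa, E_bb). Second derivatives: E_aa(-3)=15120, E_aa(-1)=-7200, E_aa(3)=4320, E_aa(4)=-6300; E_bb(-2)=-6.
Saddle points occur where the two diagonal entries have opposite signs: (-3, -2), (3, -2). Count: 2.

2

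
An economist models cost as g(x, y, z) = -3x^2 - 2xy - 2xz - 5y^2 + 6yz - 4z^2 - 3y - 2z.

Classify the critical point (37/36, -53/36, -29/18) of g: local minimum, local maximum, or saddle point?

The Hessian is constant: H = [[-6, -2, -2], [-2, -10, 6], [-2, 6, -8]].
Leading principal minors: Δ₁ = -6, Δ₂ = 56, Δ₃ = -144.
The minors alternate sign starting negative (−, +, −), so H is negative definite: a local maximum.

local maximum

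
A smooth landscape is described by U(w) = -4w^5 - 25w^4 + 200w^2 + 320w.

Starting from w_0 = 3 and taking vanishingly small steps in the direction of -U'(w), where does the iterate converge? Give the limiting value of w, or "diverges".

U'(w) = -20(w - 2)(w + 1)(w + 2)(w + 4), so U'(3) = -2800.
Gradient descent moves in the -U' direction, i.e. w is increasing.
There is no critical point above w=3, and U' keeps the same sign, so the iterate runs off to +∞.

diverges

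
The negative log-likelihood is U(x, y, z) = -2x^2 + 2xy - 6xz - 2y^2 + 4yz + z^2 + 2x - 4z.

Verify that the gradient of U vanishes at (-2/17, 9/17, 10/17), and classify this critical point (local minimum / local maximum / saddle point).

saddle point

∇U = (-4x + 2y - 6z + 2, 2x - 4y + 4z, -6x + 4y + 2z - 4); substituting (-2/17, 9/17, 10/17) gives ∇U = (0, 0, 0), so (-2/17, 9/17, 10/17) is indeed a critical point.
The Hessian is constant: H = [[-4, 2, -6], [2, -4, 4], [-6, 4, 2]].
Leading principal minors: Δ₁ = -4, Δ₂ = 12, Δ₃ = 136.
The minors fit neither the all-positive nor the alternating-sign pattern, so H is indefinite: a saddle point.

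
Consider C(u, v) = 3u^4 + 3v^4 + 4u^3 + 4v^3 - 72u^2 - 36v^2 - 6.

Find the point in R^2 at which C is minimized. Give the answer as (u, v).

(-4, -3)

C(u,v) separates as P(u) + Q(v) − 6, so its minimum is min P + min Q − 6.
P'(u) = 12u(u - 3)(u + 4) vanishes at u ∈ {-4, 0, 3}; Q'(v) = 12v(v - 2)(v + 3) vanishes at v ∈ {-3, 0, 2}.
Local minima of P (where P''>0): P(-4)=-640, P(3)=-297. Local minima of Q: Q(-3)=-189, Q(2)=-64.
So the global minimum of C is P(-4) + Q(-3) − 6 = -640 − 189 − 6 = -835, attained at (-4, -3).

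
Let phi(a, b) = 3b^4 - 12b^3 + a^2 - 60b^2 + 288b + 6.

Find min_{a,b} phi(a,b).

-831

phi(a,b) separates as P(a) + Q(b) + 6, so its minimum is min P + min Q + 6.
P'(a) = 2a vanishes at a ∈ {0}; Q'(b) = 12(b - 4)(b - 2)(b + 3) vanishes at b ∈ {-3, 2, 4}.
Local minima of P (where P''>0): P(0)=0. Local minima of Q: Q(-3)=-837, Q(4)=192.
So the global minimum of phi is P(0) + Q(-3) + 6 = 0 − 837 + 6 = -831, attained at (0, -3).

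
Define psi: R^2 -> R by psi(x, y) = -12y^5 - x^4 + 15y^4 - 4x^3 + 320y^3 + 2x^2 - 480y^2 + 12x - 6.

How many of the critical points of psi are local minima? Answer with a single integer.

2

psi separates as a function of x plus a function of y, so ∇psi=0 decouples.
∂psi/∂x = -4(x - 1)(x + 1)(x + 3) = 0 at x ∈ {-3, -1, 1}; ∂psi/∂y = -60y(y - 4)(y - 1)(y + 4) = 0 at y ∈ {-4, 0, 1, 4}.
The Hessian is diagonal: diag(psi_xx, psi_yy). Second derivatives: psi_xx(-3)=-32, psi_xx(-1)=16, psi_xx(1)=-32; psi_yy(-4)=9600, psi_yy(0)=-960, psi_yy(1)=900, psi_yy(4)=-5760.
Local minima occur where both diagonal entries positive: (-1, -4), (-1, 1). Count: 2.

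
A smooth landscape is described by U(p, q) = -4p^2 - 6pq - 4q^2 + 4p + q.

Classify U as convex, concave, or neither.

concave

U is quadratic, so its Hessian is the constant matrix H = [[-8, -6], [-6, -8]].
det(H) = 28, tr(H) = -16.
det(H) > 0 and tr(H) < 0, so H is negative definite everywhere: concave.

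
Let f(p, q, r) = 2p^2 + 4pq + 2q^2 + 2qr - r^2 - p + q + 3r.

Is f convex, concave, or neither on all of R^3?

f is quadratic, so its Hessian is the constant matrix H = [[4, 4, 0], [4, 4, 2], [0, 2, -2]].
Leading principal minors: 4, 0, -16.
Neither pattern holds ⇒ H is indefinite ⇒ neither convex nor concave.

neither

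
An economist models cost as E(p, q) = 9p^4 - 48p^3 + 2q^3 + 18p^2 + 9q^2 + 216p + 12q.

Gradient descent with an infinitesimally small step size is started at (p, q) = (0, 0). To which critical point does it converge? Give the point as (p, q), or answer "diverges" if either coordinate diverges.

(-1, -1)

E is separable, so gradient descent decouples: p follows -∂E/∂p, q follows -∂E/∂q.
∂E/∂p = 36(p - 3)(p - 2)(p + 1); at p=0 this is 216, so p decreases.
∂E/∂q = 6(q + 1)(q + 2); at q=0 this is 12, so q decreases.
p converges to its nearest critical value -1 (a local min of the p-part); q converges to -1. The iterate converges to (-1, -1).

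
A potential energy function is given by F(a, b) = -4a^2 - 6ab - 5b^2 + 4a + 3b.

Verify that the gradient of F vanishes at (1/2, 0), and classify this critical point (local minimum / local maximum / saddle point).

local maximum

∇F = (-8a - 6b + 4, -6a - 10b + 3); substituting (1/2, 0) gives ∇F = (0, 0), so (1/2, 0) is indeed a critical point.
The Hessian of F is constant: H = [[-8, -6], [-6, -10]].
det(H) = (-8)·(-10) − (-6)² = 44.
det(H) > 0 and tr(H) = -18 < 0, so H is negative definite and the point is a local maximum.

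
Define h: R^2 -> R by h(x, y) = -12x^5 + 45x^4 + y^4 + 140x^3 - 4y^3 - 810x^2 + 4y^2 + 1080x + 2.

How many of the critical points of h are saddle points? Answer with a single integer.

6

h separates as a function of x plus a function of y, so ∇h=0 decouples.
∂h/∂x = -60(x - 3)(x - 2)(x - 1)(x + 3) = 0 at x ∈ {-3, 1, 2, 3}; ∂h/∂y = 4y(y - 2)(y - 1) = 0 at y ∈ {0, 1, 2}.
The Hessian is diagonal: diag(h_xx, h_yy). Second derivatives: h_xx(-3)=7200, h_xx(1)=-480, h_xx(2)=300, h_xx(3)=-720; h_yy(0)=8, h_yy(1)=-4, h_yy(2)=8.
Saddle points occur where the two diagonal entries have opposite signs: (-3, 1), (1, 0), (1, 2), (2, 1), (3, 0), (3, 2). Count: 6.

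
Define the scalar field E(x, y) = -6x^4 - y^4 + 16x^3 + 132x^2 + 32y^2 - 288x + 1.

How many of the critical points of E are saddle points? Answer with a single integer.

4

E separates as a function of x plus a function of y, so ∇E=0 decouples.
∂E/∂x = -24(x - 4)(x - 1)(x + 3) = 0 at x ∈ {-3, 1, 4}; ∂E/∂y = -4y(y - 4)(y + 4) = 0 at y ∈ {-4, 0, 4}.
The Hessian is diagonal: diag(E_xx, E_yy). Second derivatives: E_xx(-3)=-672, E_xx(1)=288, E_xx(4)=-504; E_yy(-4)=-128, E_yy(0)=64, E_yy(4)=-128.
Saddle points occur where the two diagonal entries have opposite signs: (-3, 0), (1, -4), (1, 4), (4, 0). Count: 4.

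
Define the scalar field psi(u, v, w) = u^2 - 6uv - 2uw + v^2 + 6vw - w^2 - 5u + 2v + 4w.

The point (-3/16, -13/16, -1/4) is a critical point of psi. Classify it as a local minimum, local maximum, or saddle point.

The Hessian is constant: H = [[2, -6, -2], [-6, 2, 6], [-2, 6, -2]].
Leading principal minors: Δ₁ = 2, Δ₂ = -32, Δ₃ = 128.
The minors fit neither the all-positive nor the alternating-sign pattern, so H is indefinite: a saddle point.

saddle point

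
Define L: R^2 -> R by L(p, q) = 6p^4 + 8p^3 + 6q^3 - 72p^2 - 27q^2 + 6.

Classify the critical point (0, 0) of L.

The mixed partial ∂²L/∂p∂q is 0, so the Hessian at any point is diag(L_pp, L_qq) = diag(24(3p^2 + 2p - 6), 18(2q - 3)).
At (0, 0): H = diag(-144, -54).
Both eigenvalues are negative, so H is negative definite: a local maximum.

local maximum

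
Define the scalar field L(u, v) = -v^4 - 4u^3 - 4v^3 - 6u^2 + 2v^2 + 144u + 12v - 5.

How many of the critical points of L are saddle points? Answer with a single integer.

3

L separates as a function of u plus a function of v, so ∇L=0 decouples.
∂L/∂u = -12(u - 3)(u + 4) = 0 at u ∈ {-4, 3}; ∂L/∂v = -4(v - 1)(v + 1)(v + 3) = 0 at v ∈ {-3, -1, 1}.
The Hessian is diagonal: diag(L_uu, L_vv). Second derivatives: L_uu(-4)=84, L_uu(3)=-84; L_vv(-3)=-32, L_vv(-1)=16, L_vv(1)=-32.
Saddle points occur where the two diagonal entries have opposite signs: (-4, -3), (-4, 1), (3, -1). Count: 3.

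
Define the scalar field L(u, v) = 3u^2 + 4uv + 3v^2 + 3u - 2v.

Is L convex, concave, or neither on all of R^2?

L is quadratic, so its Hessian is the constant matrix H = [[6, 4], [4, 6]].
det(H) = 20, tr(H) = 12.
det(H) > 0 and tr(H) > 0, so H is positive definite everywhere: convex.

convex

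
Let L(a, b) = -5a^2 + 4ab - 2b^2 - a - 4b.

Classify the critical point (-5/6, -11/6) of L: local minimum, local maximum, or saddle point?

local maximum

The Hessian of L is constant: H = [[-10, 4], [4, -4]].
det(H) = (-10)·(-4) − 4² = 24.
det(H) > 0 and tr(H) = -14 < 0, so H is negative definite and the point is a local maximum.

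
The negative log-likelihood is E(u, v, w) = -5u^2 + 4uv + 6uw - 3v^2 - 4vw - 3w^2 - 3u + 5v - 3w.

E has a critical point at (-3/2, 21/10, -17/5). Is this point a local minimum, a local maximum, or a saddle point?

The Hessian is constant: H = [[-10, 4, 6], [4, -6, -4], [6, -4, -6]].
Leading principal minors: Δ₁ = -10, Δ₂ = 44, Δ₃ = -80.
The minors alternate sign starting negative (−, +, −), so H is negative definite: a local maximum.

local maximum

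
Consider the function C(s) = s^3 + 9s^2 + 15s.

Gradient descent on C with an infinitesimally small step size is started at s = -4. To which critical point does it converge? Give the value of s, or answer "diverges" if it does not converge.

-1

C'(s) = 3(s + 1)(s + 5), so C'(-4) = -9.
Gradient descent moves in the -C' direction, i.e. s is increasing.
The nearest critical point in that direction is s = -1, where C'' = 12 > 0 (a local minimum). The iterate converges there.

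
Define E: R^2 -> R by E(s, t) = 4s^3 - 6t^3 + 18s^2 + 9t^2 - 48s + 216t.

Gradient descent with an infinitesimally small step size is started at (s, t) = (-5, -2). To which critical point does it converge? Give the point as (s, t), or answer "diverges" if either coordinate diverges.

diverges

E is separable, so gradient descent decouples: s follows -∂E/∂s, t follows -∂E/∂t.
∂E/∂s = 12(s - 1)(s + 4); at s=-5 this is 72, so s decreases.
∂E/∂t = -18(t - 4)(t + 3); at t=-2 this is 108, so t decreases.
The s-coordinate has no critical point in that direction and runs off to infinity.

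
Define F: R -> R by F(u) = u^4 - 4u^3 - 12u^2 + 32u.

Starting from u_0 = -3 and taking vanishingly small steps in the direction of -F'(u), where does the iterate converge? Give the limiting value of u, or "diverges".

F'(u) = 4(u - 4)(u - 1)(u + 2), so F'(-3) = -112.
Gradient descent moves in the -F' direction, i.e. u is increasing.
The nearest critical point in that direction is u = -2, where F'' = 72 > 0 (a local minimum). The iterate converges there.

-2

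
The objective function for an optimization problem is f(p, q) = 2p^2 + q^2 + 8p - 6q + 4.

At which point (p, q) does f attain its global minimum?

f(p,q) separates as A(p) + B(q) + 4, so its minimum is min A + min B + 4.
A'(p) = 4p + 8 vanishes at p ∈ {-2}; B'(q) = 2q - 6 vanishes at q ∈ {3}.
Local minima of A (where A''>0): A(-2)=-8. Local minima of B: B(3)=-9.
So the global minimum of f is A(-2) + B(3) + 4 = -8 − 9 + 4 = -13, attained at (-2, 3).

(-2, 3)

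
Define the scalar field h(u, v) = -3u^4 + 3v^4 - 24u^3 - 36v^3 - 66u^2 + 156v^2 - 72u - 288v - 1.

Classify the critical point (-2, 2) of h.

local minimum

The mixed partial ∂²h/∂u∂v is 0, so the Hessian at any point is diag(h_uu, h_vv) = diag(-12(3u^2 + 12u + 11), 12(3v^2 - 18v + 26)).
At (-2, 2): H = diag(12, 24).
Both eigenvalues are positive, so H is positive definite: a local minimum.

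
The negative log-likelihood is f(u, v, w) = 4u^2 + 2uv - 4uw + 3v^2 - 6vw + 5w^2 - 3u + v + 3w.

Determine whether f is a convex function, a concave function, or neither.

convex

f is quadratic, so its Hessian is the constant matrix H = [[8, 2, -4], [2, 6, -6], [-4, -6, 10]].
Leading principal minors: 8, 44, 152.
All positive ⇒ H ≻ 0 ⇒ convex.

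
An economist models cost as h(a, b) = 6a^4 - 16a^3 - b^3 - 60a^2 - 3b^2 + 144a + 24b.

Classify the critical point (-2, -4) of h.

local minimum

The mixed partial ∂²h/∂a∂b is 0, so the Hessian at any point is diag(h_aa, h_bb) = diag(24(3a^2 - 4a - 5), -6(b + 1)).
At (-2, -4): H = diag(360, 18).
Both eigenvalues are positive, so H is positive definite: a local minimum.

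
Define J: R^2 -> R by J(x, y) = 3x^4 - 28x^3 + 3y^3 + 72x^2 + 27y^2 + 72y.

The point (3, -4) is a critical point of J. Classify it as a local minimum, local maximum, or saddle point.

The mixed partial ∂²J/∂x∂y is 0, so the Hessian at any point is diag(J_xx, J_yy) = diag(12(3x^2 - 14x + 12), 18(y + 3)).
At (3, -4): H = diag(-36, -18).
Both eigenvalues are negative, so H is negative definite: a local maximum.

local maximum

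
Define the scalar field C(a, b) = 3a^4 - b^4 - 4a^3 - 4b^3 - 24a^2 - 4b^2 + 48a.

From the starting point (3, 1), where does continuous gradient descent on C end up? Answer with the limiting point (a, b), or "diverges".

C is separable, so gradient descent decouples: a follows -∂C/∂a, b follows -∂C/∂b.
∂C/∂a = 12(a - 2)(a - 1)(a + 2); at a=3 this is 120, so a decreases.
∂C/∂b = -4b(b + 1)(b + 2); at b=1 this is -24, so b increases.
The b-coordinate has no critical point in that direction and runs off to infinity.

diverges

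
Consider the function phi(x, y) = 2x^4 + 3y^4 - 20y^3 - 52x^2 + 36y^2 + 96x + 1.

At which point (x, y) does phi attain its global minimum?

phi(x,y) separates as P(x) + Q(y) + 1, so its minimum is min P + min Q + 1.
P'(x) = 8(x - 3)(x - 1)(x + 4) vanishes at x ∈ {-4, 1, 3}; Q'(y) = 12y(y - 3)(y - 2) vanishes at y ∈ {0, 2, 3}.
Local minima of P (where P''>0): P(-4)=-704, P(3)=-18. Local minima of Q: Q(0)=0, Q(3)=27.
So the global minimum of phi is P(-4) + Q(0) + 1 = -704 + 0 + 1 = -703, attained at (-4, 0).

(-4, 0)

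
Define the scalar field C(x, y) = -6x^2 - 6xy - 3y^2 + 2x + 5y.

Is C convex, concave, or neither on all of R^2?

concave

C is quadratic, so its Hessian is the constant matrix H = [[-12, -6], [-6, -6]].
det(H) = 36, tr(H) = -18.
det(H) > 0 and tr(H) < 0, so H is negative definite everywhere: concave.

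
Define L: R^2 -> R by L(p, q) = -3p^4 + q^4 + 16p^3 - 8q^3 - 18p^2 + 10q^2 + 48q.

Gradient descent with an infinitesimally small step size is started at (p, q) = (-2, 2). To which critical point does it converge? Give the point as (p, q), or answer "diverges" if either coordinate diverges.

diverges

L is separable, so gradient descent decouples: p follows -∂L/∂p, q follows -∂L/∂q.
∂L/∂p = -12p(p - 3)(p - 1); at p=-2 this is 360, so p decreases.
∂L/∂q = 4(q - 4)(q - 3)(q + 1); at q=2 this is 24, so q decreases.
The p-coordinate has no critical point in that direction and runs off to infinity.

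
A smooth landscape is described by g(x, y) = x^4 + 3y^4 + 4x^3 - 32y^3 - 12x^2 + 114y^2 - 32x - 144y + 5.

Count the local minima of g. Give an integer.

4

g separates as a function of x plus a function of y, so ∇g=0 decouples.
∂g/∂x = 4(x - 2)(x + 1)(x + 4) = 0 at x ∈ {-4, -1, 2}; ∂g/∂y = 12(y - 4)(y - 3)(y - 1) = 0 at y ∈ {1, 3, 4}.
The Hessian is diagonal: diag(g_xx, g_yy). Second derivatives: g_xx(-4)=72, g_xx(-1)=-36, g_xx(2)=72; g_yy(1)=72, g_yy(3)=-24, g_yy(4)=36.
Local minima occur where both diagonal entries positive: (-4, 1), (-4, 4), (2, 1), (2, 4). Count: 4.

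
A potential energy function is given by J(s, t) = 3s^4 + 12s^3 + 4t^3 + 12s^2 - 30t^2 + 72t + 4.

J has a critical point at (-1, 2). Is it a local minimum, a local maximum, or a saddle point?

local maximum

The mixed partial ∂²J/∂s∂t is 0, so the Hessian at any point is diag(J_ss, J_tt) = diag(12(3s^2 + 6s + 2), 12(2t - 5)).
At (-1, 2): H = diag(-12, -12).
Both eigenvalues are negative, so H is negative definite: a local maximum.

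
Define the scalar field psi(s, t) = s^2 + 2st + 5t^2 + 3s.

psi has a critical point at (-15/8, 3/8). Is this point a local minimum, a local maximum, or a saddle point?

local minimum

The Hessian of psi is constant: H = [[2, 2], [2, 10]].
det(H) = 2·10 − 2² = 16.
det(H) > 0 and tr(H) = 12 > 0, so H is positive definite and the point is a local minimum.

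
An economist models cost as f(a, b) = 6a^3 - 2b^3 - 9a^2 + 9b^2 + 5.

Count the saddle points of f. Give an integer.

f separates as a function of a plus a function of b, so ∇f=0 decouples.
∂f/∂a = 18a(a - 1) = 0 at a ∈ {0, 1}; ∂f/∂b = -6b(b - 3) = 0 at b ∈ {0, 3}.
The Hessian is diagonal: diag(f_aa, f_bb). Second derivatives: f_aa(0)=-18, f_aa(1)=18; f_bb(0)=18, f_bb(3)=-18.
Saddle points occur where the two diagonal entries have opposite signs: (0, 0), (1, 3). Count: 2.

2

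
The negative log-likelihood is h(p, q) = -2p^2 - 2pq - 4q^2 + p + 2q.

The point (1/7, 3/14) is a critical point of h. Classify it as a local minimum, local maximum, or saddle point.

The Hessian of h is constant: H = [[-4, -2], [-2, -8]].
det(H) = (-4)·(-8) − (-2)² = 28.
det(H) > 0 and tr(H) = -12 < 0, so H is negative definite and the point is a local maximum.

local maximum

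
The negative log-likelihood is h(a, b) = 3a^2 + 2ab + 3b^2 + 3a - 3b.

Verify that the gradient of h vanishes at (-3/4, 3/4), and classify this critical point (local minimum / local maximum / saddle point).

local minimum

∇h = (6a + 2b + 3, 2a + 6b - 3); substituting (-3/4, 3/4) gives ∇h = (0, 0), so (-3/4, 3/4) is indeed a critical point.
The Hessian of h is constant: H = [[6, 2], [2, 6]].
det(H) = 6·6 − 2² = 32.
det(H) > 0 and tr(H) = 12 > 0, so H is positive definite and the point is a local minimum.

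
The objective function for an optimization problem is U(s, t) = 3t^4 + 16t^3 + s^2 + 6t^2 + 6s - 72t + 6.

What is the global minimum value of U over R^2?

U(s,t) separates as P(s) + Q(t) + 6, so its minimum is min P + min Q + 6.
P'(s) = 2s + 6 vanishes at s ∈ {-3}; Q'(t) = 12(t - 1)(t + 2)(t + 3) vanishes at t ∈ {-3, -2, 1}.
Local minima of P (where P''>0): P(-3)=-9. Local minima of Q: Q(-3)=81, Q(1)=-47.
So the global minimum of U is P(-3) + Q(1) + 6 = -9 − 47 + 6 = -50, attained at (-3, 1).

-50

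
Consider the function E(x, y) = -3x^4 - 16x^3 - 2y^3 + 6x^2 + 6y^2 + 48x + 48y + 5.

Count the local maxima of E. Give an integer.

E separates as a function of x plus a function of y, so ∇E=0 decouples.
∂E/∂x = -12(x - 1)(x + 1)(x + 4) = 0 at x ∈ {-4, -1, 1}; ∂E/∂y = -6(y - 4)(y + 2) = 0 at y ∈ {-2, 4}.
The Hessian is diagonal: diag(E_xx, E_yy). Second derivatives: E_xx(-4)=-180, E_xx(-1)=72, E_xx(1)=-120; E_yy(-2)=36, E_yy(4)=-36.
Local maxima occur where both diagonal entries negative: (-4, 4), (1, 4). Count: 2.

2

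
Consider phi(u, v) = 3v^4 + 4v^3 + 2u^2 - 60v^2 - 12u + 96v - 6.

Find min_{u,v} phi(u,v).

phi(u,v) separates as P(u) + Q(v) − 6, so its minimum is min P + min Q − 6.
P'(u) = 4u - 12 vanishes at u ∈ {3}; Q'(v) = 12(v - 2)(v - 1)(v + 4) vanishes at v ∈ {-4, 1, 2}.
Local minima of P (where P''>0): P(3)=-18. Local minima of Q: Q(-4)=-832, Q(2)=32.
So the global minimum of phi is P(3) + Q(-4) − 6 = -18 − 832 − 6 = -856, attained at (3, -4).

-856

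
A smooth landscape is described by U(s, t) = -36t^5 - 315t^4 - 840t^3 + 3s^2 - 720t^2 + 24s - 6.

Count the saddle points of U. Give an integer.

2

U separates as a function of s plus a function of t, so ∇U=0 decouples.
∂U/∂s = 6(s + 4) = 0 at s ∈ {-4}; ∂U/∂t = -180t(t + 1)(t + 2)(t + 4) = 0 at t ∈ {-4, -2, -1, 0}.
The Hessian is diagonal: diag(U_ss, U_tt). Second derivatives: U_ss(-4)=6; U_tt(-4)=4320, U_tt(-2)=-720, U_tt(-1)=540, U_tt(0)=-1440.
Saddle points occur where the two diagonal entries have opposite signs: (-4, -2), (-4, 0). Count: 2.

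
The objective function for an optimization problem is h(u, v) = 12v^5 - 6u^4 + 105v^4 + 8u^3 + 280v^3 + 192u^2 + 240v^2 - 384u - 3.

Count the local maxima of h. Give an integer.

h separates as a function of u plus a function of v, so ∇h=0 decouples.
∂h/∂u = -24(u - 4)(u - 1)(u + 4) = 0 at u ∈ {-4, 1, 4}; ∂h/∂v = 60v(v + 1)(v + 2)(v + 4) = 0 at v ∈ {-4, -2, -1, 0}.
The Hessian is diagonal: diag(h_uu, h_vv). Second derivatives: h_uu(-4)=-960, h_uu(1)=360, h_uu(4)=-576; h_vv(-4)=-1440, h_vv(-2)=240, h_vv(-1)=-180, h_vv(0)=480.
Local maxima occur where both diagonal entries negative: (-4, -4), (-4, -1), (4, -4), (4, -1). Count: 4.

4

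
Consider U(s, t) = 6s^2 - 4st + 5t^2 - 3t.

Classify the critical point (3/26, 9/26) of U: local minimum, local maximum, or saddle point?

local minimum

The Hessian of U is constant: H = [[12, -4], [-4, 10]].
det(H) = 12·10 − (-4)² = 104.
det(H) > 0 and tr(H) = 22 > 0, so H is positive definite and the point is a local minimum.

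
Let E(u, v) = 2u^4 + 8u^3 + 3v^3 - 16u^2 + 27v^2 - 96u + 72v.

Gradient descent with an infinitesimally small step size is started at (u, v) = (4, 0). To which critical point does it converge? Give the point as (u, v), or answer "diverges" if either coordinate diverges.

(2, -2)

E is separable, so gradient descent decouples: u follows -∂E/∂u, v follows -∂E/∂v.
∂E/∂u = 8(u - 2)(u + 2)(u + 3); at u=4 this is 672, so u decreases.
∂E/∂v = 9(v + 2)(v + 4); at v=0 this is 72, so v decreases.
u converges to its nearest critical value 2 (a local min of the u-part); v converges to -2. The iterate converges to (2, -2).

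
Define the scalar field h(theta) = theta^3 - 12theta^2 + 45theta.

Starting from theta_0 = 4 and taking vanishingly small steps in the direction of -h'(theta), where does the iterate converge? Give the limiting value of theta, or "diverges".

h'(theta) = 3(theta - 5)(theta - 3), so h'(4) = -3.
Gradient descent moves in the -h' direction, i.e. theta is increasing.
The nearest critical point in that direction is theta = 5, where h'' = 6 > 0 (a local minimum). The iterate converges there.

5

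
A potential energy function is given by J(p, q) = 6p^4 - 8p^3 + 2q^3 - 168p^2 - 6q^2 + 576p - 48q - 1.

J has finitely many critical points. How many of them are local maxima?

J separates as a function of p plus a function of q, so ∇J=0 decouples.
∂J/∂p = 24(p - 3)(p - 2)(p + 4) = 0 at p ∈ {-4, 2, 3}; ∂J/∂q = 6(q - 4)(q + 2) = 0 at q ∈ {-2, 4}.
The Hessian is diagonal: diag(J_pp, J_qq). Second derivatives: J_pp(-4)=1008, J_pp(2)=-144, J_pp(3)=168; J_qq(-2)=-36, J_qq(4)=36.
Local maxima occur where both diagonal entries negative: (2, -2). Count: 1.

1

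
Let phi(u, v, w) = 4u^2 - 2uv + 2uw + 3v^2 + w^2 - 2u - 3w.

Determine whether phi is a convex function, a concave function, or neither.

convex

phi is quadratic, so its Hessian is the constant matrix H = [[8, -2, 2], [-2, 6, 0], [2, 0, 2]].
Leading principal minors: 8, 44, 64.
All positive ⇒ H ≻ 0 ⇒ convex.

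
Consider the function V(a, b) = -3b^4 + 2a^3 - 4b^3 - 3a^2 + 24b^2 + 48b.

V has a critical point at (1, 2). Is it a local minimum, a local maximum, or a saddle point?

saddle point

The mixed partial ∂²V/∂a∂b is 0, so the Hessian at any point is diag(V_aa, V_bb) = diag(6(2a - 1), 12(-3b^2 - 2b + 4)).
At (1, 2): H = diag(6, -144).
The eigenvalues have opposite signs, so H is indefinite: a saddle point.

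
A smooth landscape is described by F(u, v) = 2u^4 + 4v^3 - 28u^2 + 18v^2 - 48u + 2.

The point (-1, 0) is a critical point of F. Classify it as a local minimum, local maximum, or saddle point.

saddle point

The mixed partial ∂²F/∂u∂v is 0, so the Hessian at any point is diag(F_uu, F_vv) = diag(8(3u^2 - 7), 12(2v + 3)).
At (-1, 0): H = diag(-32, 36).
The eigenvalues have opposite signs, so H is indefinite: a saddle point.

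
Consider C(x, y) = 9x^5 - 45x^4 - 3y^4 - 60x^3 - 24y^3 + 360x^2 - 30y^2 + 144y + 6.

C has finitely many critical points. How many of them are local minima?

2

C separates as a function of x plus a function of y, so ∇C=0 decouples.
∂C/∂x = 45x(x - 4)(x - 2)(x + 2) = 0 at x ∈ {-2, 0, 2, 4}; ∂C/∂y = -12(y - 1)(y + 3)(y + 4) = 0 at y ∈ {-4, -3, 1}.
The Hessian is diagonal: diag(C_xx, C_yy). Second derivatives: C_xx(-2)=-2160, C_xx(0)=720, C_xx(2)=-720, C_xx(4)=2160; C_yy(-4)=-60, C_yy(-3)=48, C_yy(1)=-240.
Local minima occur where both diagonal entries positive: (0, -3), (4, -3). Count: 2.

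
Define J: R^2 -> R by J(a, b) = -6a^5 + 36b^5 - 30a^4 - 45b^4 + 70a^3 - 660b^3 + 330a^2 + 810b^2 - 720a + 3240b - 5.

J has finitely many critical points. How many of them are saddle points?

8

J separates as a function of a plus a function of b, so ∇J=0 decouples.
∂J/∂a = -30(a - 2)(a - 1)(a + 3)(a + 4) = 0 at a ∈ {-4, -3, 1, 2}; ∂J/∂b = 180(b - 3)(b - 2)(b + 1)(b + 3) = 0 at b ∈ {-3, -1, 2, 3}.
The Hessian is diagonal: diag(J_aa, J_bb). Second derivatives: J_aa(-4)=900, J_aa(-3)=-600, J_aa(1)=600, J_aa(2)=-900; J_bb(-3)=-10800, J_bb(-1)=4320, J_bb(2)=-2700, J_bb(3)=4320.
Saddle points occur where the two diagonal entries have opposite signs: (-4, -3), (-4, 2), (-3, -1), (-3, 3), (1, -3), (1, 2), (2, -1), (2, 3). Count: 8.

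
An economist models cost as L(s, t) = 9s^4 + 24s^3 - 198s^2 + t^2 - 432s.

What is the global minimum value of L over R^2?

L(s,t) separates as P(s) + Q(t), so its minimum is min P + min Q.
P'(s) = 36(s - 3)(s + 1)(s + 4) vanishes at s ∈ {-4, -1, 3}; Q'(t) = 2t vanishes at t ∈ {0}.
Local minima of P (where P''>0): P(-4)=-672, P(3)=-1701. Local minima of Q: Q(0)=0.
So the global minimum of L is P(3) + Q(0) = -1701 + 0 = -1701, attained at (3, 0).

-1701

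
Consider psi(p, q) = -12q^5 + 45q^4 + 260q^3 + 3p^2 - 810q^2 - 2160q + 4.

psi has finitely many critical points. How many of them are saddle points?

2

psi separates as a function of p plus a function of q, so ∇psi=0 decouples.
∂psi/∂p = 6p = 0 at p ∈ {0}; ∂psi/∂q = -60(q - 4)(q - 3)(q + 1)(q + 3) = 0 at q ∈ {-3, -1, 3, 4}.
The Hessian is diagonal: diag(psi_pp, psi_qq). Second derivatives: psi_pp(0)=6; psi_qq(-3)=5040, psi_qq(-1)=-2400, psi_qq(3)=1440, psi_qq(4)=-2100.
Saddle points occur where the two diagonal entries have opposite signs: (0, -1), (0, 4). Count: 2.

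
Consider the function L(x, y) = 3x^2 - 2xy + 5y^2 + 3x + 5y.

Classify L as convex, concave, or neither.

convex

L is quadratic, so its Hessian is the constant matrix H = [[6, -2], [-2, 10]].
det(H) = 56, tr(H) = 16.
det(H) > 0 and tr(H) > 0, so H is positive definite everywhere: convex.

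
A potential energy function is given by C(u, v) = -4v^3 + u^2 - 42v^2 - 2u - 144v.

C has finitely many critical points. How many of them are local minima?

1

C separates as a function of u plus a function of v, so ∇C=0 decouples.
∂C/∂u = 2(u - 1) = 0 at u ∈ {1}; ∂C/∂v = -12(v + 3)(v + 4) = 0 at v ∈ {-4, -3}.
The Hessian is diagonal: diag(C_uu, C_vv). Second derivatives: C_uu(1)=2; C_vv(-4)=12, C_vv(-3)=-12.
Local minima occur where both diagonal entries positive: (1, -4). Count: 1.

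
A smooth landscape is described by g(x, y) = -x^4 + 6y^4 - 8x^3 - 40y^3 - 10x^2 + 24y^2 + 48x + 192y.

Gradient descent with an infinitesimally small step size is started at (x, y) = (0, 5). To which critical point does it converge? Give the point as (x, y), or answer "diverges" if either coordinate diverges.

(-3, 4)

g is separable, so gradient descent decouples: x follows -∂g/∂x, y follows -∂g/∂y.
∂g/∂x = -4(x - 1)(x + 3)(x + 4); at x=0 this is 48, so x decreases.
∂g/∂y = 24(y - 4)(y - 2)(y + 1); at y=5 this is 432, so y decreases.
x converges to its nearest critical value -3 (a local min of the x-part); y converges to 4. The iterate converges to (-3, 4).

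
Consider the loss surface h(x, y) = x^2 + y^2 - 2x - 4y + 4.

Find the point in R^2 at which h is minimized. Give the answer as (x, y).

(1, 2)

h(x,y) separates as P(x) + Q(y) + 4, so its minimum is min P + min Q + 4.
P'(x) = 2x - 2 vanishes at x ∈ {1}; Q'(y) = 2y - 4 vanishes at y ∈ {2}.
Local minima of P (where P''>0): P(1)=-1. Local minima of Q: Q(2)=-4.
So the global minimum of h is P(1) + Q(2) + 4 = -1 − 4 + 4 = -1, attained at (1, 2).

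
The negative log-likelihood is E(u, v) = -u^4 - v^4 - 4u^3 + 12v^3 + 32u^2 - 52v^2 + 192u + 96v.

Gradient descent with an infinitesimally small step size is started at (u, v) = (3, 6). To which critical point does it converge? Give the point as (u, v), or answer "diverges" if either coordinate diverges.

E is separable, so gradient descent decouples: u follows -∂E/∂u, v follows -∂E/∂v.
∂E/∂u = -4(u - 4)(u + 3)(u + 4); at u=3 this is 168, so u decreases.
∂E/∂v = -4(v - 4)(v - 3)(v - 2); at v=6 this is -96, so v increases.
The v-coordinate has no critical point in that direction and runs off to infinity.

diverges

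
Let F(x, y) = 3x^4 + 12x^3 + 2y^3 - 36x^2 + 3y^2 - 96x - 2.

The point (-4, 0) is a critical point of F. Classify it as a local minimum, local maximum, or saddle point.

local minimum

The mixed partial ∂²F/∂x∂y is 0, so the Hessian at any point is diag(F_xx, F_yy) = diag(36(x^2 + 2x - 2), 6(2y + 1)).
At (-4, 0): H = diag(216, 6).
Both eigenvalues are positive, so H is positive definite: a local minimum.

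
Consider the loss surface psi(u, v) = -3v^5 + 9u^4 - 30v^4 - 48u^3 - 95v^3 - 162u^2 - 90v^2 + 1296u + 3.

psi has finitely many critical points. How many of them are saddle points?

6

psi separates as a function of u plus a function of v, so ∇psi=0 decouples.
∂psi/∂u = 36(u - 4)(u - 3)(u + 3) = 0 at u ∈ {-3, 3, 4}; ∂psi/∂v = -15v(v + 1)(v + 3)(v + 4) = 0 at v ∈ {-4, -3, -1, 0}.
The Hessian is diagonal: diag(psi_uu, psi_vv). Second derivatives: psi_uu(-3)=1512, psi_uu(3)=-216, psi_uu(4)=252; psi_vv(-4)=180, psi_vv(-3)=-90, psi_vv(-1)=90, psi_vv(0)=-180.
Saddle points occur where the two diagonal entries have opposite signs: (-3, -3), (-3, 0), (3, -4), (3, -1), (4, -3), (4, 0). Count: 6.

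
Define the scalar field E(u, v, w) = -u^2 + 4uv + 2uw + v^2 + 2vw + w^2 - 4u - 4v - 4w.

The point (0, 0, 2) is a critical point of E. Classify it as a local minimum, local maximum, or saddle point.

saddle point

The Hessian is constant: H = [[-2, 4, 2], [4, 2, 2], [2, 2, 2]].
Leading principal minors: Δ₁ = -2, Δ₂ = -20, Δ₃ = -8.
The minors fit neither the all-positive nor the alternating-sign pattern, so H is indefinite: a saddle point.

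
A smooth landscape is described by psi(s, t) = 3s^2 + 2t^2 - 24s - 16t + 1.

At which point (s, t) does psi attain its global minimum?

(4, 4)

psi(s,t) separates as P(s) + Q(t) + 1, so its minimum is min P + min Q + 1.
P'(s) = 6s - 24 vanishes at s ∈ {4}; Q'(t) = 4(t - 4) vanishes at t ∈ {4}.
Local minima of P (where P''>0): P(4)=-48. Local minima of Q: Q(4)=-32.
So the global minimum of psi is P(4) + Q(4) + 1 = -48 − 32 + 1 = -79, attained at (4, 4).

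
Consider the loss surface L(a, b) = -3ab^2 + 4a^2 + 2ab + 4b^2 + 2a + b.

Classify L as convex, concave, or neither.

The term -3ab^2 is cubic, so the Hessian is not constant.
∂²L/∂b² = -6a + 8, which takes both signs as a varies (negative for sufficiently large a). A diagonal entry of the Hessian changing sign means the Hessian is neither positive- nor negative-semidefinite on all of R^2.

neither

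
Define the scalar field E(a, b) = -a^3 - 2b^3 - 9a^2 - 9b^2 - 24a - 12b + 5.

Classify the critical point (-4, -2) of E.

The mixed partial ∂²E/∂a∂b is 0, so the Hessian at any point is diag(E_aa, E_bb) = diag(-6(a + 3), -6(2b + 3)).
At (-4, -2): H = diag(6, 6).
Both eigenvalues are positive, so H is positive definite: a local minimum.

local minimum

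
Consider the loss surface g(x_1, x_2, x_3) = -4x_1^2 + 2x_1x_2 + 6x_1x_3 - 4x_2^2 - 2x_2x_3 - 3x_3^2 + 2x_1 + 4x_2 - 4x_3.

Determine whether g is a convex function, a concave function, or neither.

concave

g is quadratic, so its Hessian is the constant matrix H = [[-8, 2, 6], [2, -8, -2], [6, -2, -6]].
Leading principal minors: -8, 60, -88.
Signs alternate −, +, − ⇒ H ≺ 0 ⇒ concave.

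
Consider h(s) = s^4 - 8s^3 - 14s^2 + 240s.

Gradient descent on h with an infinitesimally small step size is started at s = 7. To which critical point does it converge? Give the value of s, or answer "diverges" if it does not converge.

5

h'(s) = 4(s - 5)(s - 4)(s + 3), so h'(7) = 240.
Gradient descent moves in the -h' direction, i.e. s is decreasing.
The nearest critical point in that direction is s = 5, where h'' = 32 > 0 (a local minimum). The iterate converges there.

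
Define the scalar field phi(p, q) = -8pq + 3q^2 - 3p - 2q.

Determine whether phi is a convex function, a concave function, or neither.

neither

phi is quadratic, so its Hessian is the constant matrix H = [[0, -8], [-8, 6]].
det(H) = -64, tr(H) = 6.
det(H) < 0, so H is indefinite: neither convex nor concave.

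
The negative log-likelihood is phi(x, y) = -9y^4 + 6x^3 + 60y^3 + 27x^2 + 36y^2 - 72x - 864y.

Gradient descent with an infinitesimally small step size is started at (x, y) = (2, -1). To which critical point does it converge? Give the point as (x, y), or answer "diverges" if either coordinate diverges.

phi is separable, so gradient descent decouples: x follows -∂phi/∂x, y follows -∂phi/∂y.
∂phi/∂x = 18(x - 1)(x + 4); at x=2 this is 108, so x decreases.
∂phi/∂y = -36(y - 4)(y - 3)(y + 2); at y=-1 this is -720, so y increases.
x converges to its nearest critical value 1 (a local min of the x-part); y converges to 3. The iterate converges to (1, 3).

(1, 3)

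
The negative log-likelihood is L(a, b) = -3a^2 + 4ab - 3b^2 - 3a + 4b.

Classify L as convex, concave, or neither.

concave

L is quadratic, so its Hessian is the constant matrix H = [[-6, 4], [4, -6]].
det(H) = 20, tr(H) = -12.
det(H) > 0 and tr(H) < 0, so H is negative definite everywhere: concave.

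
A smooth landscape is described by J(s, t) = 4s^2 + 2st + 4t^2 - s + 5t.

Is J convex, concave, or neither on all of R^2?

J is quadratic, so its Hessian is the constant matrix H = [[8, 2], [2, 8]].
det(H) = 60, tr(H) = 16.
det(H) > 0 and tr(H) > 0, so H is positive definite everywhere: convex.

convex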